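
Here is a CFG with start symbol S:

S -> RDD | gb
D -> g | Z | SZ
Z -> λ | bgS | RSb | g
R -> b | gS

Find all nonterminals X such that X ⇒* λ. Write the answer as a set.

{D, Z}

Directly nullable (have an ε-rule): {Z}.
D is nullable via D -> Z (every symbol on the right is already known nullable).
Not nullable: R, S — each has a terminal in every rule's right-hand side or depends on a non-nullable symbol.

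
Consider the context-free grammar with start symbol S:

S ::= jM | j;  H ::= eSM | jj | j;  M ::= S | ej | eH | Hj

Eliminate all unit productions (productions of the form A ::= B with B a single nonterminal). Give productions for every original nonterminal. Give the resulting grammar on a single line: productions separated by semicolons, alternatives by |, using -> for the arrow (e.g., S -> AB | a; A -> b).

Unit productions: M->S.
Unit pairs (A ⇒* B via units): (M,S).
S: inherits non-unit rules of {S} → j | jM.
H: inherits non-unit rules of {H} → eSM | j | jj.
M: inherits non-unit rules of {M, S} → Hj | eH | ej | j | jM.

S -> j | jM; H -> j | jj | eSM; M -> j | Hj | eH | ej | jM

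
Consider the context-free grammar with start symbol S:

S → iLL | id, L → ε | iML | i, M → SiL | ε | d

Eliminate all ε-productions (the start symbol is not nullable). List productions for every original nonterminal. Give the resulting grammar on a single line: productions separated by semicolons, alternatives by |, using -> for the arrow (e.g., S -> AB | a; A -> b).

Nullable set: {L, M}.
S -> iLL: L, L nullable, giving i | iL | iLL.
Drop L -> ε.
L -> iML: M, L nullable, giving i | iL | iM | iML.
Drop M -> ε.
M -> SiL: L nullable, giving Si | SiL.
Unchanged (no nullable symbols): S -> id; L -> i; M -> d.

S -> i | iL | id | iLL; L -> i | iL | iM | iML; M -> d | Si | SiL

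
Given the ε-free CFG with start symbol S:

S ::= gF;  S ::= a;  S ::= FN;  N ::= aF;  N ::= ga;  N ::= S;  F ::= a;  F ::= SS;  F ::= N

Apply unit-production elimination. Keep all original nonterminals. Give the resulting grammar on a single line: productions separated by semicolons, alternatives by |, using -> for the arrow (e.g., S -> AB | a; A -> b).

S -> a | FN | gF; F -> a | FN | SS | aF | gF | ga; N -> a | FN | aF | gF | ga

Unit productions: F->N, N->S.
Unit pairs (A ⇒* B via units): (F,N), (F,S), (N,S).
S: inherits non-unit rules of {S} → FN | a | gF.
F: inherits non-unit rules of {F, N, S} → FN | SS | a | aF | gF | ga.
N: inherits non-unit rules of {N, S} → FN | a | aF | gF | ga.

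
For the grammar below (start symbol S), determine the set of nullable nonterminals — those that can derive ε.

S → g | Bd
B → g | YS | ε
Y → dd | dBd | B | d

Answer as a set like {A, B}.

Directly nullable (have an ε-rule): {B}.
Y is nullable via Y -> B (every symbol on the right is already known nullable).
Not nullable: S — each has a terminal in every rule's right-hand side or depends on a non-nullable symbol.

{B, Y}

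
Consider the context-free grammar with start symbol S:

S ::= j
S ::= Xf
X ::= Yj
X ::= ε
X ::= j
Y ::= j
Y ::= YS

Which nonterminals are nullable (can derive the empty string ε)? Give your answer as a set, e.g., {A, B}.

Directly nullable (have an ε-rule): {X}.
Not nullable: S, Y — each has a terminal in every rule's right-hand side or depends on a non-nullable symbol.

{X}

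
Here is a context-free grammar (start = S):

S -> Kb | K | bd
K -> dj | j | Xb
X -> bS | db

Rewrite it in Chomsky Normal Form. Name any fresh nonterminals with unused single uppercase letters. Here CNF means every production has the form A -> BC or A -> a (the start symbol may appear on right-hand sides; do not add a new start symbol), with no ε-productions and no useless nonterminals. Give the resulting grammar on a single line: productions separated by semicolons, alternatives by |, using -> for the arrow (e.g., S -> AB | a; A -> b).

S -> j | AB | BC | KA | XA; A -> b; B -> d; C -> j; K -> j | BC | XA; X -> AS | BA

No ε-productions.
After unit-elimination: S -> j | Kb | Xb | bd | dj; K -> j | Xb | dj; X -> bS | db.
TERM: introduce A -> b, B -> d, C -> j and substitute in every rule of length ≥2.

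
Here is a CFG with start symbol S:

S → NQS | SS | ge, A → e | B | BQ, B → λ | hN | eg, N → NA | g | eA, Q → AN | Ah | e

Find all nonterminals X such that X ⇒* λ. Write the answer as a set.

Directly nullable (have an ε-rule): {B}.
A is nullable via A -> B (every symbol on the right is already known nullable).
Not nullable: N, Q, S — each has a terminal in every rule's right-hand side or depends on a non-nullable symbol.

{A, B}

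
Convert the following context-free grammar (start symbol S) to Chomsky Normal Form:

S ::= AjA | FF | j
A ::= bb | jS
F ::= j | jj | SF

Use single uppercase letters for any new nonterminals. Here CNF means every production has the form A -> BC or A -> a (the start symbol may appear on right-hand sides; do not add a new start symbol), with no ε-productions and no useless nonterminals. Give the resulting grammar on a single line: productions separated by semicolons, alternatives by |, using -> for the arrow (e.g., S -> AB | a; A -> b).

No ε-productions.
No unit productions to eliminate.
TERM: introduce B -> b, C -> j and substitute in every rule of length ≥2.
BIN: S -> ACA becomes S -> AD, D -> CA.

S -> j | AD | FF; A -> BB | CS; B -> b; C -> j; D -> CA; F -> j | CC | SF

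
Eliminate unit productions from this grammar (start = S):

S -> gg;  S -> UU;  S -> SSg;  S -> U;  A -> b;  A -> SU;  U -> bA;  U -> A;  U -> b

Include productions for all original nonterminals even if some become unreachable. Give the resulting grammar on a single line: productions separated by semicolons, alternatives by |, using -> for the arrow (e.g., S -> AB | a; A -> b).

Unit productions: S->U, U->A.
Unit pairs (A ⇒* B via units): (S,A), (S,U), (U,A).
S: inherits non-unit rules of {A, S, U} → SSg | SU | UU | b | bA | gg.
A: inherits non-unit rules of {A} → SU | b.
U: inherits non-unit rules of {A, U} → SU | b | bA.

S -> b | SU | UU | bA | gg | SSg; A -> b | SU; U -> b | SU | bA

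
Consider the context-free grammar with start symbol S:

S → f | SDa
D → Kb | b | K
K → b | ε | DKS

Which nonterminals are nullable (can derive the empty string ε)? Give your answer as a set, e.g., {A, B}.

{D, K}

Directly nullable (have an ε-rule): {K}.
D is nullable via D -> K (every symbol on the right is already known nullable).
Not nullable: S — each has a terminal in every rule's right-hand side or depends on a non-nullable symbol.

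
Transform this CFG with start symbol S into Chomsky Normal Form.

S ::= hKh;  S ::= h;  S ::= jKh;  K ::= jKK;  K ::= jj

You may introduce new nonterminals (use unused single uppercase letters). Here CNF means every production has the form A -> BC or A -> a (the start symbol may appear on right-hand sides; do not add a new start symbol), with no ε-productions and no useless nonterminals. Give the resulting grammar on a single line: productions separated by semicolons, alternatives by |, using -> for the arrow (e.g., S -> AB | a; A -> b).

S -> h | AD | BE; A -> j; B -> h; C -> KK; D -> KB; E -> KB; K -> AA | AC

No ε-productions.
No unit productions to eliminate.
TERM: introduce B -> h, A -> j and substitute in every rule of length ≥2.
BIN: K -> AKK becomes K -> AC, C -> KK; S -> AKB becomes S -> AD, D -> KB; S -> BKB becomes S -> BE, E -> KB.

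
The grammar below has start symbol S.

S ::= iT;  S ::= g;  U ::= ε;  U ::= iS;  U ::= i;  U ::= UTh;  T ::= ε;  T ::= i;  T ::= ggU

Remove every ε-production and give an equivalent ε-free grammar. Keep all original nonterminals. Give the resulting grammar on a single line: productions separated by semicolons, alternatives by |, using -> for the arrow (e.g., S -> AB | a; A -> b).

S -> g | i | iT; T -> i | gg | ggU; U -> h | i | Th | Uh | iS | UTh

Nullable set: {T, U}.
S -> iT: T nullable, giving i | iT.
Drop T -> ε.
T -> ggU: U nullable, giving gg | ggU.
Drop U -> ε.
U -> UTh: U, T nullable, giving Th | UTh | Uh | h.
Unchanged (no nullable symbols): S -> g; T -> i; U -> i; U -> iS.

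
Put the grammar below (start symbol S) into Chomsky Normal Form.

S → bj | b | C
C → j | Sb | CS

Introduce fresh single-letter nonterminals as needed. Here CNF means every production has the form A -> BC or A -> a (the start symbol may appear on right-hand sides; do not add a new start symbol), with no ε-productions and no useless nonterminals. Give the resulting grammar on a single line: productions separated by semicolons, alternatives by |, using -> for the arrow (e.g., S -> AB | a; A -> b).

No ε-productions.
After unit-elimination: S -> b | j | CS | Sb | bj; C -> j | CS | Sb.
TERM: introduce A -> b, B -> j and substitute in every rule of length ≥2.

S -> b | j | AB | CS | SA; A -> b; B -> j; C -> j | CS | SA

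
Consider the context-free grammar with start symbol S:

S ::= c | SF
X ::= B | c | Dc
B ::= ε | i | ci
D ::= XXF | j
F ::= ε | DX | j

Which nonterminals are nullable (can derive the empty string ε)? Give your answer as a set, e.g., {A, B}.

{B, D, F, X}

Directly nullable (have an ε-rule): {B, F}.
X is nullable via X -> B (every symbol on the right is already known nullable).
D is nullable via D -> XXF (every symbol on the right is already known nullable).
Not nullable: S — each has a terminal in every rule's right-hand side or depends on a non-nullable symbol.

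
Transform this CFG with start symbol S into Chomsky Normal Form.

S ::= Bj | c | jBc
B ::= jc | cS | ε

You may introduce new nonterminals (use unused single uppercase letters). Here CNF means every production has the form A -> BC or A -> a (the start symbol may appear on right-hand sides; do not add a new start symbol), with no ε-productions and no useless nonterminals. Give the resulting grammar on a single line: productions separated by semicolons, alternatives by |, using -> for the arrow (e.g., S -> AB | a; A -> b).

S -> c | j | BC | CA | CD; A -> c; B -> AS | CA; C -> j; D -> BA

Nullable: {B}; after ε-elimination: S -> c | j | Bj | jc | jBc; B -> cS | jc.
No unit productions to eliminate.
TERM: introduce A -> c, C -> j and substitute in every rule of length ≥2.
BIN: S -> CBA becomes S -> CD, D -> BA.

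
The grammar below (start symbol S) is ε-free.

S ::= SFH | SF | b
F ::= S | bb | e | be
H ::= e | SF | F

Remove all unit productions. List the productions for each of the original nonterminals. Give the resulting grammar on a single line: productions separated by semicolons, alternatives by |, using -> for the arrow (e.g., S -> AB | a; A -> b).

S -> b | SF | SFH; F -> b | e | SF | bb | be | SFH; H -> b | e | SF | bb | be | SFH

Unit productions: F->S, H->F.
Unit pairs (A ⇒* B via units): (F,S), (H,F), (H,S).
S: inherits non-unit rules of {S} → SF | SFH | b.
F: inherits non-unit rules of {F, S} → SF | SFH | b | bb | be | e.
H: inherits non-unit rules of {F, H, S} → SF | SFH | b | bb | be | e.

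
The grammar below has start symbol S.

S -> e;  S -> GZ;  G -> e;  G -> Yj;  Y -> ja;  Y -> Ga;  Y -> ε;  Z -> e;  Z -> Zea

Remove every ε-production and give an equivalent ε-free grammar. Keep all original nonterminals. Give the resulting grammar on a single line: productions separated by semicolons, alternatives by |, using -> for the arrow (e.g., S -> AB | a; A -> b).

Nullable set: {Y}.
G -> Yj: Y nullable, giving Yj | j.
Drop Y -> ε.
Unchanged (no nullable symbols): S -> GZ; S -> e; G -> e; Y -> Ga; Y -> ja; Z -> Zea; Z -> e.

S -> e | GZ; G -> e | j | Yj; Y -> Ga | ja; Z -> e | Zea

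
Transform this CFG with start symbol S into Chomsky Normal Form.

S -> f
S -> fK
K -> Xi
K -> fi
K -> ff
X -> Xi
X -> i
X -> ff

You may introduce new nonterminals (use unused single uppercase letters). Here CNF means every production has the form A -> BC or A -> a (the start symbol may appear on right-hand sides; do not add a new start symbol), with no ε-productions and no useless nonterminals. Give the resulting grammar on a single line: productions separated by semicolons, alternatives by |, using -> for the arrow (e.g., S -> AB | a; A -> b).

No ε-productions.
No unit productions to eliminate.
TERM: introduce B -> f, A -> i and substitute in every rule of length ≥2.

S -> f | BK; A -> i; B -> f; K -> BA | BB | XA; X -> i | BB | XA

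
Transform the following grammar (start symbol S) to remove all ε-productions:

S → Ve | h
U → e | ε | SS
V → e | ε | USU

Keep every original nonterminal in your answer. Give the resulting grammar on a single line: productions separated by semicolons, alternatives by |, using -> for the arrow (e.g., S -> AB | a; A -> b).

Nullable set: {U, V}.
S -> Ve: V nullable, giving Ve | e.
Drop U -> ε.
Drop V -> ε.
V -> USU: U, U nullable, giving S | SU | US | USU.
Unchanged (no nullable symbols): S -> h; U -> SS; U -> e; V -> e.

S -> e | h | Ve; U -> e | SS; V -> S | e | SU | US | USU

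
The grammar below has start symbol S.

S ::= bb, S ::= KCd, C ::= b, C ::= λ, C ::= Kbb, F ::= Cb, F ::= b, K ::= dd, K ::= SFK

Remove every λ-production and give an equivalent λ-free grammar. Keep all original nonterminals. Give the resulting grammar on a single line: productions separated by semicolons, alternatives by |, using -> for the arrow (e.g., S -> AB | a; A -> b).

S -> Kd | bb | KCd; C -> b | Kbb; F -> b | Cb; K -> dd | SFK

Nullable set: {C}.
S -> KCd: C nullable, giving KCd | Kd.
Drop C -> λ.
F -> Cb: C nullable, giving Cb | b.
Unchanged (no nullable symbols): S -> bb; C -> Kbb; C -> b; F -> b; K -> SFK; K -> dd.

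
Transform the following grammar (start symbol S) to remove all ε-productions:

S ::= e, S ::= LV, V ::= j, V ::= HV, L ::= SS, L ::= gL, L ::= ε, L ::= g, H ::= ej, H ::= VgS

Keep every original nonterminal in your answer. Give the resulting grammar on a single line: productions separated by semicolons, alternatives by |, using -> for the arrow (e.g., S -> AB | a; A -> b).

S -> V | e | LV; H -> ej | VgS; L -> g | SS | gL; V -> j | HV

Nullable set: {L}.
S -> LV: L nullable, giving LV | V.
Drop L -> ε.
L -> gL: L nullable, giving g | gL.
Unchanged (no nullable symbols): S -> e; H -> VgS; H -> ej; L -> SS; L -> g; V -> HV; V -> j.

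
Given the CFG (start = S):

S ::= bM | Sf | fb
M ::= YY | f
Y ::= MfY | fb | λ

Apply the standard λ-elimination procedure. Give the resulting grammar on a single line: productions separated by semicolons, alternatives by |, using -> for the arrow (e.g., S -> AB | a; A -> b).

Nullable set: {M, Y}.
S -> bM: M nullable, giving b | bM.
M -> YY: Y, Y nullable, giving Y | YY.
Drop Y -> λ.
Y -> MfY: M, Y nullable, giving Mf | MfY | f | fY.
Unchanged (no nullable symbols): S -> Sf; S -> fb; M -> f; Y -> fb.

S -> b | Sf | bM | fb; M -> Y | f | YY; Y -> f | Mf | fY | fb | MfY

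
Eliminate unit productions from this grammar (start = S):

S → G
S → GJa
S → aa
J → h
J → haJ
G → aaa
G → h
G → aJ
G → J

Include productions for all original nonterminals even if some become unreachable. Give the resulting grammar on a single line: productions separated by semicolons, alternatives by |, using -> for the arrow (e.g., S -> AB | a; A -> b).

S -> h | aJ | aa | GJa | aaa | haJ; G -> h | aJ | aaa | haJ; J -> h | haJ

Unit productions: G->J, S->G.
Unit pairs (A ⇒* B via units): (G,J), (S,G), (S,J).
S: inherits non-unit rules of {G, J, S} → GJa | aJ | aa | aaa | h | haJ.
G: inherits non-unit rules of {G, J} → aJ | aaa | h | haJ.
J: inherits non-unit rules of {J} → h | haJ.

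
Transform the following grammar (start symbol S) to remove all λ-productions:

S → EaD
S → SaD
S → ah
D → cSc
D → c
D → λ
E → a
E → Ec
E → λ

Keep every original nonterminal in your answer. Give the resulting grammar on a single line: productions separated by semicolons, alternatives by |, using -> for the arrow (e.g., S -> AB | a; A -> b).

Nullable set: {D, E}.
S -> EaD: E, D nullable, giving Ea | EaD | a | aD.
S -> SaD: D nullable, giving Sa | SaD.
Drop D -> λ.
Drop E -> λ.
E -> Ec: E nullable, giving Ec | c.
Unchanged (no nullable symbols): S -> ah; D -> c; D -> cSc; E -> a.

S -> a | Ea | Sa | aD | ah | EaD | SaD; D -> c | cSc; E -> a | c | Ec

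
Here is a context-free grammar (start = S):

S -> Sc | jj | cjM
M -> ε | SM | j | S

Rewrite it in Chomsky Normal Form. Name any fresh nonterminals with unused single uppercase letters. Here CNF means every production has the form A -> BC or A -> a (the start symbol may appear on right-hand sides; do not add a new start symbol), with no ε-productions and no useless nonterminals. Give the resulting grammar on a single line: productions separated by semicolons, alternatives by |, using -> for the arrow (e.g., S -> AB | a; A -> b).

S -> AB | AD | BB | SA; A -> c; B -> j; C -> BM; D -> BM; M -> j | AB | AC | BB | SA | SM

Nullable: {M}; after ε-elimination: S -> Sc | cj | jj | cjM; M -> S | j | SM.
After unit-elimination: S -> Sc | cj | jj | cjM; M -> j | SM | Sc | cj | jj | cjM.
TERM: introduce A -> c, B -> j and substitute in every rule of length ≥2.
BIN: M -> ABM becomes M -> AC, C -> BM; S -> ABM becomes S -> AD, D -> BM.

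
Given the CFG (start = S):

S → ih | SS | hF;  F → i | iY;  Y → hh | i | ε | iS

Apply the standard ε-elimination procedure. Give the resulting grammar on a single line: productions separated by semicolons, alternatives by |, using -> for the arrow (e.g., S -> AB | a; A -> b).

Nullable set: {Y}.
F -> iY: Y nullable, giving i | iY.
Drop Y -> ε.
Unchanged (no nullable symbols): S -> SS; S -> hF; S -> ih; F -> i; Y -> hh; Y -> i; Y -> iS.

S -> SS | hF | ih; F -> i | iY; Y -> i | hh | iS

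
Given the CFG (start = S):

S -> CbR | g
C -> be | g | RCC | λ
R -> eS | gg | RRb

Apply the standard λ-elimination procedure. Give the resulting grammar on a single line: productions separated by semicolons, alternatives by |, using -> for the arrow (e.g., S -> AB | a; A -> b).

Nullable set: {C}.
S -> CbR: C nullable, giving CbR | bR.
Drop C -> λ.
C -> RCC: C, C nullable, giving R | RC | RCC.
Unchanged (no nullable symbols): S -> g; C -> be; C -> g; R -> RRb; R -> eS; R -> gg.

S -> g | bR | CbR; C -> R | g | RC | be | RCC; R -> eS | gg | RRb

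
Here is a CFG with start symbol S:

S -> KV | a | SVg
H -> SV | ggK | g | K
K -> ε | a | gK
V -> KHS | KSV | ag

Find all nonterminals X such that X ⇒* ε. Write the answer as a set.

{H, K}

Directly nullable (have an ε-rule): {K}.
H is nullable via H -> K (every symbol on the right is already known nullable).
Not nullable: S, V — each has a terminal in every rule's right-hand side or depends on a non-nullable symbol.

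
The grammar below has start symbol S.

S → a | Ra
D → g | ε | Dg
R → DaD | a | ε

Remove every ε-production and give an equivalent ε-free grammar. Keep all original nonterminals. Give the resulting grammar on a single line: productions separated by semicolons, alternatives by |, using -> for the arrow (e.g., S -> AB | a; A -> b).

S -> a | Ra; D -> g | Dg; R -> a | Da | aD | DaD

Nullable set: {D, R}.
S -> Ra: R nullable, giving Ra | a.
Drop D -> ε.
D -> Dg: D nullable, giving Dg | g.
Drop R -> ε.
R -> DaD: D, D nullable, giving Da | DaD | a | aD.
Unchanged (no nullable symbols): S -> a; D -> g; R -> a.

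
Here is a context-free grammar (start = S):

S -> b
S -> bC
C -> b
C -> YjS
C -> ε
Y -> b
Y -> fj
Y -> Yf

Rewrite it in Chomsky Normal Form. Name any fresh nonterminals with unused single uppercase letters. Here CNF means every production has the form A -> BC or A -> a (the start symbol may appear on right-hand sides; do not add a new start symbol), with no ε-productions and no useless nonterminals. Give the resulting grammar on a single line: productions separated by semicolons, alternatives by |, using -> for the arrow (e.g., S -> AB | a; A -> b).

Nullable: {C}; after ε-elimination: S -> b | bC; C -> b | YjS; Y -> b | Yf | fj.
No unit productions to eliminate.
TERM: introduce B -> b, D -> f, A -> j and substitute in every rule of length ≥2.
BIN: C -> YAS becomes C -> YE, E -> AS.

S -> b | BC; A -> j; B -> b; C -> b | YE; D -> f; E -> AS; Y -> b | DA | YD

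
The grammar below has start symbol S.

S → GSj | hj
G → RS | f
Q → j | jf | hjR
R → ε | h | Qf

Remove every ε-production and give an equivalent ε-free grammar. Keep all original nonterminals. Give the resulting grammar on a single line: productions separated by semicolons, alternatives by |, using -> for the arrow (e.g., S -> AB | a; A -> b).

S -> hj | GSj; G -> S | f | RS; Q -> j | hj | jf | hjR; R -> h | Qf

Nullable set: {R}.
G -> RS: R nullable, giving RS | S.
Q -> hjR: R nullable, giving hj | hjR.
Drop R -> ε.
Unchanged (no nullable symbols): S -> GSj; S -> hj; G -> f; Q -> j; Q -> jf; R -> Qf; R -> h.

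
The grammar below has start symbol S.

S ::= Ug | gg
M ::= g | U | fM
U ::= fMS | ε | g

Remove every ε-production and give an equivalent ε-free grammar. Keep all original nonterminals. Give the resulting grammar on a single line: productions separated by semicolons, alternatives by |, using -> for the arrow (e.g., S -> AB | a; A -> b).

Nullable set: {M, U}.
S -> Ug: U nullable, giving Ug | g.
M -> U: U nullable, giving U.
M -> fM: M nullable, giving f | fM.
Drop U -> ε.
U -> fMS: M nullable, giving fMS | fS.
Unchanged (no nullable symbols): S -> gg; M -> g; U -> g.

S -> g | Ug | gg; M -> U | f | g | fM; U -> g | fS | fMS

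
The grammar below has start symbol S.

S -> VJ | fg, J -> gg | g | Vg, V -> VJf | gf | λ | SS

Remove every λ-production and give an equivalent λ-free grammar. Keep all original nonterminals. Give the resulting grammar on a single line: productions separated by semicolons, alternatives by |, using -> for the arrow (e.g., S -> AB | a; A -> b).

S -> J | VJ | fg; J -> g | Vg | gg; V -> Jf | SS | gf | VJf

Nullable set: {V}.
S -> VJ: V nullable, giving J | VJ.
J -> Vg: V nullable, giving Vg | g.
Drop V -> λ.
V -> VJf: V nullable, giving Jf | VJf.
Unchanged (no nullable symbols): S -> fg; J -> g; J -> gg; V -> SS; V -> gf.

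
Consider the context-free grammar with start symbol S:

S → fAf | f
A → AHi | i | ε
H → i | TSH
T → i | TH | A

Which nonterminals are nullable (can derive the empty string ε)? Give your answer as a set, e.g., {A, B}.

{A, T}

Directly nullable (have an ε-rule): {A}.
T is nullable via T -> A (every symbol on the right is already known nullable).
Not nullable: H, S — each has a terminal in every rule's right-hand side or depends on a non-nullable symbol.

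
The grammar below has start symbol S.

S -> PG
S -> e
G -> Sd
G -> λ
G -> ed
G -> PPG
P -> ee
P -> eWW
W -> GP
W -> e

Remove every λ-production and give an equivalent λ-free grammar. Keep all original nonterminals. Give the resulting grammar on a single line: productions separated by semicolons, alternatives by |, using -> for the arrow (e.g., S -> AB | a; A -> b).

Nullable set: {G}.
S -> PG: G nullable, giving P | PG.
Drop G -> λ.
G -> PPG: G nullable, giving PP | PPG.
W -> GP: G nullable, giving GP | P.
Unchanged (no nullable symbols): S -> e; G -> Sd; G -> ed; P -> eWW; P -> ee; W -> e.

S -> P | e | PG; G -> PP | Sd | ed | PPG; P -> ee | eWW; W -> P | e | GP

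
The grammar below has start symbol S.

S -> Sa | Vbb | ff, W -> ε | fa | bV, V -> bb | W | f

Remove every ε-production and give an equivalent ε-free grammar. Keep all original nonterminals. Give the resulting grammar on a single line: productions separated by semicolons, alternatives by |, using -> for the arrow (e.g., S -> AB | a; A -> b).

Nullable set: {V, W}.
S -> Vbb: V nullable, giving Vbb | bb.
V -> W: W nullable, giving W.
Drop W -> ε.
W -> bV: V nullable, giving b | bV.
Unchanged (no nullable symbols): S -> Sa; S -> ff; V -> bb; V -> f; W -> fa.

S -> Sa | bb | ff | Vbb; V -> W | f | bb; W -> b | bV | fa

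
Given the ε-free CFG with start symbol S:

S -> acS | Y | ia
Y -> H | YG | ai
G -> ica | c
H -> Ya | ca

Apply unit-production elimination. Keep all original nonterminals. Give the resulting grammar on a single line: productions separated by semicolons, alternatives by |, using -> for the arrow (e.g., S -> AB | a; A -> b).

Unit productions: S->Y, Y->H.
Unit pairs (A ⇒* B via units): (S,H), (S,Y), (Y,H).
S: inherits non-unit rules of {H, S, Y} → YG | Ya | acS | ai | ca | ia.
G: inherits non-unit rules of {G} → c | ica.
H: inherits non-unit rules of {H} → Ya | ca.
Y: inherits non-unit rules of {H, Y} → YG | Ya | ai | ca.

S -> YG | Ya | ai | ca | ia | acS; G -> c | ica; H -> Ya | ca; Y -> YG | Ya | ai | ca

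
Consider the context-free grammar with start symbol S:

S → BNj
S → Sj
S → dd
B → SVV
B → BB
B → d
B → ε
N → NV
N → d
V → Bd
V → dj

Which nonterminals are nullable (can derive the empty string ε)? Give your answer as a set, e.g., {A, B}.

Directly nullable (have an ε-rule): {B}.
Not nullable: N, S, V — each has a terminal in every rule's right-hand side or depends on a non-nullable symbol.

{B}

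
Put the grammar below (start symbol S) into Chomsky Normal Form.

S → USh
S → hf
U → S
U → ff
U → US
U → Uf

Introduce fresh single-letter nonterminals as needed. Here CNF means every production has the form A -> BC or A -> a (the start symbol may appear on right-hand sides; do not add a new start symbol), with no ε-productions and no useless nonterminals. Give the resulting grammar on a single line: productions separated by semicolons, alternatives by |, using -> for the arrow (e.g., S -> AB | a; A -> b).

S -> AB | UC; A -> h; B -> f; C -> SA; D -> SA; U -> AB | BB | UB | UD | US

No ε-productions.
After unit-elimination: S -> hf | USh; U -> US | Uf | ff | hf | USh.
TERM: introduce B -> f, A -> h and substitute in every rule of length ≥2.
BIN: S -> USA becomes S -> UC, C -> SA; U -> USA becomes U -> UD, D -> SA.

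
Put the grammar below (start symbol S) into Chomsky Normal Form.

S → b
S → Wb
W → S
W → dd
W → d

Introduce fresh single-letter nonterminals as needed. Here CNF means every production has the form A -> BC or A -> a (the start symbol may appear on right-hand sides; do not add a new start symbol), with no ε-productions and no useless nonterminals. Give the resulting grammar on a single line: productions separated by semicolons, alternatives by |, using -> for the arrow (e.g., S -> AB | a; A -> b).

S -> b | WA; A -> b; B -> d; W -> b | d | BB | WA

No ε-productions.
After unit-elimination: S -> b | Wb; W -> b | d | Wb | dd.
TERM: introduce A -> b, B -> d and substitute in every rule of length ≥2.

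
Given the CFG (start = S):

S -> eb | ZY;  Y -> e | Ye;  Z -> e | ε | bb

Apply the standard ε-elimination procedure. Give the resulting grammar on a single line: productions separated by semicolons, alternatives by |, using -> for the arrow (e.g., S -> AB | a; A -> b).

S -> Y | ZY | eb; Y -> e | Ye; Z -> e | bb

Nullable set: {Z}.
S -> ZY: Z nullable, giving Y | ZY.
Drop Z -> ε.
Unchanged (no nullable symbols): S -> eb; Y -> Ye; Y -> e; Z -> bb; Z -> e.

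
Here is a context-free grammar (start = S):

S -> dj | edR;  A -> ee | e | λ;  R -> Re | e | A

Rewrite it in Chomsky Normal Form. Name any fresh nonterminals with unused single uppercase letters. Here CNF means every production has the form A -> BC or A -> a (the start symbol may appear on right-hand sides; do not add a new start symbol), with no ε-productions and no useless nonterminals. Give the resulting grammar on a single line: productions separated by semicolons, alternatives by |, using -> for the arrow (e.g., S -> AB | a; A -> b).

Nullable: {A, R}; after ε-elimination: S -> dj | ed | edR; A -> e | ee; R -> A | e | Re.
After unit-elimination: S -> dj | ed | edR; A -> e | ee; R -> e | Re | ee.
TERM: introduce C -> d, B -> e, D -> j and substitute in every rule of length ≥2.
BIN: S -> BCR becomes S -> BE, E -> CR.
Drop unreachable/unproductive: A.

S -> BC | BE | CD; B -> e; C -> d; D -> j; E -> CR; R -> e | BB | RB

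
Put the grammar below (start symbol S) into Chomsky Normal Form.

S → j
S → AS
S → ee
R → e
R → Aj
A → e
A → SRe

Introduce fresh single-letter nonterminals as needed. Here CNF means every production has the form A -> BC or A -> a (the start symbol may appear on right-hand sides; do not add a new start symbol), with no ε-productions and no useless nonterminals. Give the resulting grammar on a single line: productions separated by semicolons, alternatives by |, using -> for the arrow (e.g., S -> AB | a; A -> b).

S -> j | AS | BB; A -> e | SD; B -> e; C -> j; D -> RB; R -> e | AC

No ε-productions.
No unit productions to eliminate.
TERM: introduce B -> e, C -> j and substitute in every rule of length ≥2.
BIN: A -> SRB becomes A -> SD, D -> RB.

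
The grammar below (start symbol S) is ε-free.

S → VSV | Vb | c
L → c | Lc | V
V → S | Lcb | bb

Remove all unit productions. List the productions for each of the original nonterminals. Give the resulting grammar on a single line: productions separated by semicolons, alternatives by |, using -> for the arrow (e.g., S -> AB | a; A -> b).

Unit productions: L->V, V->S.
Unit pairs (A ⇒* B via units): (L,S), (L,V), (V,S).
S: inherits non-unit rules of {S} → VSV | Vb | c.
L: inherits non-unit rules of {L, S, V} → Lc | Lcb | VSV | Vb | bb | c.
V: inherits non-unit rules of {S, V} → Lcb | VSV | Vb | bb | c.

S -> c | Vb | VSV; L -> c | Lc | Vb | bb | Lcb | VSV; V -> c | Vb | bb | Lcb | VSV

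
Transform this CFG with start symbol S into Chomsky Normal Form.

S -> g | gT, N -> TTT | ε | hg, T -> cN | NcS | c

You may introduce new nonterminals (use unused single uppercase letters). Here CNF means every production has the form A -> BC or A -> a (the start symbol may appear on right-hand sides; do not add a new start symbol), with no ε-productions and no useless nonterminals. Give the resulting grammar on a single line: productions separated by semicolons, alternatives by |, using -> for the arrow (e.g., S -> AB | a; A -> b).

Nullable: {N}; after ε-elimination: S -> g | gT; N -> hg | TTT; T -> c | cN | cS | NcS.
No unit productions to eliminate.
TERM: introduce C -> c, B -> g, A -> h and substitute in every rule of length ≥2.
BIN: N -> TTT becomes N -> TD, D -> TT; T -> NCS becomes T -> NE, E -> CS.

S -> g | BT; A -> h; B -> g; C -> c; D -> TT; E -> CS; N -> AB | TD; T -> c | CN | CS | NE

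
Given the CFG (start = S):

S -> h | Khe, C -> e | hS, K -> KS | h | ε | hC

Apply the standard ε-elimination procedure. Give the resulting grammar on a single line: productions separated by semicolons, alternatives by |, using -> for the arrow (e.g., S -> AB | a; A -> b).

Nullable set: {K}.
S -> Khe: K nullable, giving Khe | he.
Drop K -> ε.
K -> KS: K nullable, giving KS | S.
Unchanged (no nullable symbols): S -> h; C -> e; C -> hS; K -> h; K -> hC.

S -> h | he | Khe; C -> e | hS; K -> S | h | KS | hC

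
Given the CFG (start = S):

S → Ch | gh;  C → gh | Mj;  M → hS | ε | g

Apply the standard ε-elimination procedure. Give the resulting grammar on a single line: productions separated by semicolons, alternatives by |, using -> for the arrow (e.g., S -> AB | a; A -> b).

Nullable set: {M}.
C -> Mj: M nullable, giving Mj | j.
Drop M -> ε.
Unchanged (no nullable symbols): S -> Ch; S -> gh; C -> gh; M -> g; M -> hS.

S -> Ch | gh; C -> j | Mj | gh; M -> g | hS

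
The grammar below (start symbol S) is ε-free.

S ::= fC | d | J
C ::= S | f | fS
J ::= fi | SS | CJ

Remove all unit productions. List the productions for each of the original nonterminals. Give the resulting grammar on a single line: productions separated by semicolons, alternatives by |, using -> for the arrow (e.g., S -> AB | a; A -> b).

S -> d | CJ | SS | fC | fi; C -> d | f | CJ | SS | fC | fS | fi; J -> CJ | SS | fi

Unit productions: C->S, S->J.
Unit pairs (A ⇒* B via units): (C,J), (C,S), (S,J).
S: inherits non-unit rules of {J, S} → CJ | SS | d | fC | fi.
C: inherits non-unit rules of {C, J, S} → CJ | SS | d | f | fC | fS | fi.
J: inherits non-unit rules of {J} → CJ | SS | fi.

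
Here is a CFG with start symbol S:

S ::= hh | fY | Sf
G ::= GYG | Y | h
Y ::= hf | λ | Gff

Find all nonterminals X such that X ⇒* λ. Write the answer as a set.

{G, Y}

Directly nullable (have an ε-rule): {Y}.
G is nullable via G -> Y (every symbol on the right is already known nullable).
Not nullable: S — each has a terminal in every rule's right-hand side or depends on a non-nullable symbol.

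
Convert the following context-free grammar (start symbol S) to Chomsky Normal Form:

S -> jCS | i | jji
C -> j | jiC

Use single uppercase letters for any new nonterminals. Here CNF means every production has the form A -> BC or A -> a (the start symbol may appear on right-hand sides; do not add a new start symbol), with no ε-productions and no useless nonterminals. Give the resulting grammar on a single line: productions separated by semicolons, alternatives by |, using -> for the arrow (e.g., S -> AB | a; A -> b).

S -> i | AE | AF; A -> j; B -> i; C -> j | AD; D -> BC; E -> AB; F -> CS

No ε-productions.
No unit productions to eliminate.
TERM: introduce B -> i, A -> j and substitute in every rule of length ≥2.
BIN: C -> ABC becomes C -> AD, D -> BC; S -> AAB becomes S -> AE, E -> AB; S -> ACS becomes S -> AF, F -> CS.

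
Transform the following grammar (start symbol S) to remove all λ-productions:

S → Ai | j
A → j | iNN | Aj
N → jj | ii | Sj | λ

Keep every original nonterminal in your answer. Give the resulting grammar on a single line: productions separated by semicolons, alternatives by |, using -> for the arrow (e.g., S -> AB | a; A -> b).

Nullable set: {N}.
A -> iNN: N, N nullable, giving i | iN | iNN.
Drop N -> λ.
Unchanged (no nullable symbols): S -> Ai; S -> j; A -> Aj; A -> j; N -> Sj; N -> ii; N -> jj.

S -> j | Ai; A -> i | j | Aj | iN | iNN; N -> Sj | ii | jj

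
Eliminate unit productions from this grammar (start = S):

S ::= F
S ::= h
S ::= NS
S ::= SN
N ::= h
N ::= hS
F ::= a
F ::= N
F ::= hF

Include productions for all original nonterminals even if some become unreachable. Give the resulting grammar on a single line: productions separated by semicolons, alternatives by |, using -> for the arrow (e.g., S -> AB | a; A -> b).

Unit productions: F->N, S->F.
Unit pairs (A ⇒* B via units): (F,N), (S,F), (S,N).
S: inherits non-unit rules of {F, N, S} → NS | SN | a | h | hF | hS.
F: inherits non-unit rules of {F, N} → a | h | hF | hS.
N: inherits non-unit rules of {N} → h | hS.

S -> a | h | NS | SN | hF | hS; F -> a | h | hF | hS; N -> h | hS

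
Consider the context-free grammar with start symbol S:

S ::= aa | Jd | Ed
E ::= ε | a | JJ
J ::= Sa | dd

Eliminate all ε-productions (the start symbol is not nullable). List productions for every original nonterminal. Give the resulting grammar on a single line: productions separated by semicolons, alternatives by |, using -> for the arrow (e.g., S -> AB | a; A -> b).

Nullable set: {E}.
S -> Ed: E nullable, giving Ed | d.
Drop E -> ε.
Unchanged (no nullable symbols): S -> Jd; S -> aa; E -> JJ; E -> a; J -> Sa; J -> dd.

S -> d | Ed | Jd | aa; E -> a | JJ; J -> Sa | dd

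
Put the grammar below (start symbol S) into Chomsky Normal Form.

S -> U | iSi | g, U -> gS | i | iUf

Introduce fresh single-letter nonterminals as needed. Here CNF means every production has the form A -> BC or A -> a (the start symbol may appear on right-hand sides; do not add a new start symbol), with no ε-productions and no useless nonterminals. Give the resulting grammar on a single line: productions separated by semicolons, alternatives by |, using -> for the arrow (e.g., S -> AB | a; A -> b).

S -> g | i | AS | BD | BE; A -> g; B -> i; C -> f; D -> SB; E -> UC; F -> UC; U -> i | AS | BF

No ε-productions.
After unit-elimination: S -> g | i | gS | iSi | iUf; U -> i | gS | iUf.
TERM: introduce C -> f, A -> g, B -> i and substitute in every rule of length ≥2.
BIN: S -> BSB becomes S -> BD, D -> SB; S -> BUC becomes S -> BE, E -> UC; U -> BUC becomes U -> BF, F -> UC.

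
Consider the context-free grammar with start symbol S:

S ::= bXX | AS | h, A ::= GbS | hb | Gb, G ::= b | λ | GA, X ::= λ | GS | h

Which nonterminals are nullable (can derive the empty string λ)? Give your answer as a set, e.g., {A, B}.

{G, X}

Directly nullable (have an ε-rule): {G, X}.
Not nullable: A, S — each has a terminal in every rule's right-hand side or depends on a non-nullable symbol.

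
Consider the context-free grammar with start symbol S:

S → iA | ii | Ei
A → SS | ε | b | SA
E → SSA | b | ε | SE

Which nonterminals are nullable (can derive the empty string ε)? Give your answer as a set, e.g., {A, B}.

Directly nullable (have an ε-rule): {A, E}.
Not nullable: S — each has a terminal in every rule's right-hand side or depends on a non-nullable symbol.

{A, E}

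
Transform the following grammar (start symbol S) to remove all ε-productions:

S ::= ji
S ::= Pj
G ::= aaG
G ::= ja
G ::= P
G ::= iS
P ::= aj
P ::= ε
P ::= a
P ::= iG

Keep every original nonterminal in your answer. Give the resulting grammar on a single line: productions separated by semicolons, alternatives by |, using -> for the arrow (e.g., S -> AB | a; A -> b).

Nullable set: {G, P}.
S -> Pj: P nullable, giving Pj | j.
G -> P: P nullable, giving P.
G -> aaG: G nullable, giving aa | aaG.
Drop P -> ε.
P -> iG: G nullable, giving i | iG.
Unchanged (no nullable symbols): S -> ji; G -> iS; G -> ja; P -> a; P -> aj.

S -> j | Pj | ji; G -> P | aa | iS | ja | aaG; P -> a | i | aj | iG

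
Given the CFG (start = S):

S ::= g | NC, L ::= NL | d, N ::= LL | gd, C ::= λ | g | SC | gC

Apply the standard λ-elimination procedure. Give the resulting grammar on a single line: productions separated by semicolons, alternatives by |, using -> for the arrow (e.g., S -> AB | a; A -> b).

S -> N | g | NC; C -> S | g | SC | gC; L -> d | NL; N -> LL | gd

Nullable set: {C}.
S -> NC: C nullable, giving N | NC.
Drop C -> λ.
C -> SC: C nullable, giving S | SC.
C -> gC: C nullable, giving g | gC.
Unchanged (no nullable symbols): S -> g; C -> g; L -> NL; L -> d; N -> LL; N -> gd.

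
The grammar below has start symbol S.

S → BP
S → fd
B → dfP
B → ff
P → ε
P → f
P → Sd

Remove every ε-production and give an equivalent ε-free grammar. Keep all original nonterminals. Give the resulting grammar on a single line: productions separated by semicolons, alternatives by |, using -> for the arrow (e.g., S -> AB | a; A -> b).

S -> B | BP | fd; B -> df | ff | dfP; P -> f | Sd

Nullable set: {P}.
S -> BP: P nullable, giving B | BP.
B -> dfP: P nullable, giving df | dfP.
Drop P -> ε.
Unchanged (no nullable symbols): S -> fd; B -> ff; P -> Sd; P -> f.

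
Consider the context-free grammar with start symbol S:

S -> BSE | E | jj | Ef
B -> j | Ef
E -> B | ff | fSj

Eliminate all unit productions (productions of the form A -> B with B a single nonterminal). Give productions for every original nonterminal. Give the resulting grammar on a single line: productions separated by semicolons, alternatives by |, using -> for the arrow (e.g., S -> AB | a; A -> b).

S -> j | Ef | ff | jj | BSE | fSj; B -> j | Ef; E -> j | Ef | ff | fSj

Unit productions: E->B, S->E.
Unit pairs (A ⇒* B via units): (E,B), (S,B), (S,E).
S: inherits non-unit rules of {B, E, S} → BSE | Ef | fSj | ff | j | jj.
B: inherits non-unit rules of {B} → Ef | j.
E: inherits non-unit rules of {B, E} → Ef | fSj | ff | j.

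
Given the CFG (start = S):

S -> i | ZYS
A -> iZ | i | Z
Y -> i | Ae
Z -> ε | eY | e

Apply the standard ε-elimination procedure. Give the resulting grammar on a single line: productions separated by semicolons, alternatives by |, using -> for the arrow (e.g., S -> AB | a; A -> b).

S -> i | YS | ZYS; A -> Z | i | iZ; Y -> e | i | Ae; Z -> e | eY

Nullable set: {A, Z}.
S -> ZYS: Z nullable, giving YS | ZYS.
A -> Z: Z nullable, giving Z.
A -> iZ: Z nullable, giving i | iZ.
Y -> Ae: A nullable, giving Ae | e.
Drop Z -> ε.
Unchanged (no nullable symbols): S -> i; A -> i; Y -> i; Z -> e; Z -> eY.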